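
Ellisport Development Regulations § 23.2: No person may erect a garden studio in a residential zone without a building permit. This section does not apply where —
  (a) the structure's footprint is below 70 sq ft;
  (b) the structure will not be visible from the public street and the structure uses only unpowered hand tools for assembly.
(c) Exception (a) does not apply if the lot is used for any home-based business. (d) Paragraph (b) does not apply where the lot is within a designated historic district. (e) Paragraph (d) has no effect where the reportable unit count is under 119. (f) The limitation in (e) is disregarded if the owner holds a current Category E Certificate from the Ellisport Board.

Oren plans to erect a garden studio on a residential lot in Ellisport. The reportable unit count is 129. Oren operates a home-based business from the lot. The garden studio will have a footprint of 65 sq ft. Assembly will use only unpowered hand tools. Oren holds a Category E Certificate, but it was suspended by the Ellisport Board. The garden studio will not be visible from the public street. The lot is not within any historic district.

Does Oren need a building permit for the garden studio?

No — exception (b) applies; Oren does not need a building permit.

Exception (a)'s conditions are all satisfied: the structure's footprint is 65 sq ft, below the 70 sq ft limit. But: (c) operates — a home-based business operates on the lot. Exception (a) does not apply.
All of (b)'s requirements are met (the structure will not be visible from the street; assembly uses only hand tools). As to paragraphs (d)–(f): (d) is not engaged — the lot is not in a historic district. So (b) applies.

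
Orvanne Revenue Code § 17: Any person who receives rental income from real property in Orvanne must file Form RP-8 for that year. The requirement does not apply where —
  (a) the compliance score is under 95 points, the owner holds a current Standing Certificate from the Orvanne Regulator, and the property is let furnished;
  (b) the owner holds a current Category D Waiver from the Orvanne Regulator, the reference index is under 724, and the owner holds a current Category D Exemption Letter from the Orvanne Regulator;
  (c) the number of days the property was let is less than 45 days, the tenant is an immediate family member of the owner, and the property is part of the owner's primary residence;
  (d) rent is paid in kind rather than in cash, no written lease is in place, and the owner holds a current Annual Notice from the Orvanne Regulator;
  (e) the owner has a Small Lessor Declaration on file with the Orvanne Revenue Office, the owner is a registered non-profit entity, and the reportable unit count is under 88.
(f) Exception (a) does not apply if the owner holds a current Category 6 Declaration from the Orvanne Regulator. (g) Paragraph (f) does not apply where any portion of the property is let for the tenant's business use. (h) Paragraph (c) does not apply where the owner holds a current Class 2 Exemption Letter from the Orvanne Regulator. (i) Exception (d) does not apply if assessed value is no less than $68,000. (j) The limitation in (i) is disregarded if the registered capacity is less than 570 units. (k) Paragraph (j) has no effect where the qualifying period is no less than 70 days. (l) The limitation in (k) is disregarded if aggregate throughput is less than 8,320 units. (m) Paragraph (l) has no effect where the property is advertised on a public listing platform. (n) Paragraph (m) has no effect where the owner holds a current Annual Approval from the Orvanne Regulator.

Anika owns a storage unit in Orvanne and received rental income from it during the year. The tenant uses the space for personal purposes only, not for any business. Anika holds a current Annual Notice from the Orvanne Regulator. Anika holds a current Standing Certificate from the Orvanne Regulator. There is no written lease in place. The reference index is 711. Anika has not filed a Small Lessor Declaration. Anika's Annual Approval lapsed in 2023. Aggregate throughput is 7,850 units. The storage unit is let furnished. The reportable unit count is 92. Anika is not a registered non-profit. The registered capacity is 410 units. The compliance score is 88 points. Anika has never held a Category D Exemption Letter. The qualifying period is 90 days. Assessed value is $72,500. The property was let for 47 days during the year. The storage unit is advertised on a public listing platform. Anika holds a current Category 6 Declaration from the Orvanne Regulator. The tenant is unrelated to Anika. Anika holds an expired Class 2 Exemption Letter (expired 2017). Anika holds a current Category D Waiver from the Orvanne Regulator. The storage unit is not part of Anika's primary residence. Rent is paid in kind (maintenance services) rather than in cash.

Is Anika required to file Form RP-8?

Exception (a) is satisfied on its face — the compliance score is 88 points, under the 95 points limit; a current Standing Certificate is held; the property is let furnished. However, paragraphs (f)–(g) must be considered: (f) operates against (a): a current Category 6 Declaration is held. (g), which would lift (f), is not engaged — the space is used for personal purposes only. So (a) is unavailable.
Exception (b) does not apply: the Category D Exemption Letter is not current.
Exception (c) fails — the number of days the property was let is 47 days, not less than 45 days.
Exception (d): rent is paid in kind; there is no written lease; a current Annual Notice is held — every condition holds. But applying paragraphs (i)–(n): (i) operates against (d): assessed value is $72,500, meeting the $68,000 threshold. (j) would limit (i) — the registered capacity is 410 units, less than the 570 units limit — but (k) sets (j) aside: (k) is triggered — the qualifying period is 90 days, meeting the 70 days threshold. (l) is engaged (aggregate throughput is 7,850 units, less than the 8,320 units limit), but yields to (m): (m) operates against (l): the property is publicly advertised. (n), which would lift (m), does not operate here — no current Annual Approval is held. So (d) is unavailable.
Exception (e) fails — no Small Lessor Declaration is on file.
None of the exceptions is available; § 17 applies in full.

Yes — Anika must file Form RP-8.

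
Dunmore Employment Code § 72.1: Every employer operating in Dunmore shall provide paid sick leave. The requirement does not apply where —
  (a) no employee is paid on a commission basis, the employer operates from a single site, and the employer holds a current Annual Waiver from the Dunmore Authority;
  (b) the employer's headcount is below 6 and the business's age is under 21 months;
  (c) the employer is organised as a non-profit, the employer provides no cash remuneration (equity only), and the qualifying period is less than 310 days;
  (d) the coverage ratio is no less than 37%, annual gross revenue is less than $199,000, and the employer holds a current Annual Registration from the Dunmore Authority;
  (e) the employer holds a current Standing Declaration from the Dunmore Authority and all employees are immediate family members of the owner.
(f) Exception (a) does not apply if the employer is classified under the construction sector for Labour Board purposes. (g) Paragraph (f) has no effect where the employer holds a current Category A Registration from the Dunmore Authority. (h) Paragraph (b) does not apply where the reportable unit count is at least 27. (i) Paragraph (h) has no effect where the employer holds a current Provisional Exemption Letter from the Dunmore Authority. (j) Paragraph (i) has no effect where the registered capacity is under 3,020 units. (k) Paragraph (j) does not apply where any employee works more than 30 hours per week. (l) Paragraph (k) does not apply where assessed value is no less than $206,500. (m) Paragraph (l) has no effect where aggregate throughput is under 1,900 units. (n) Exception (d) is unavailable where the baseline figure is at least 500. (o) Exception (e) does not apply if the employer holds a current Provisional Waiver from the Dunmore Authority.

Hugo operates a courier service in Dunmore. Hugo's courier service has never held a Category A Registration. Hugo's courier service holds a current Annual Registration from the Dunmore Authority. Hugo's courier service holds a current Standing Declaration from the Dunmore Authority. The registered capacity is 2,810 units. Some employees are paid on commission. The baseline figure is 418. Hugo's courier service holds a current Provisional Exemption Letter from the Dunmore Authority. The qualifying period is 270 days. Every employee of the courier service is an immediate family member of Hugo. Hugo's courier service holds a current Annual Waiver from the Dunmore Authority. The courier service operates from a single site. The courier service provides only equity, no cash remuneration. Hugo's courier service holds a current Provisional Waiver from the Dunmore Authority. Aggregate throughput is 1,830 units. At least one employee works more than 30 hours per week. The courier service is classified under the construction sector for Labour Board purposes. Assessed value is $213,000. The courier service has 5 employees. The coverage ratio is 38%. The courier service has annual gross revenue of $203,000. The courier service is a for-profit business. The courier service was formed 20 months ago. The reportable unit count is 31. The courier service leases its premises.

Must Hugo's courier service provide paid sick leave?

No — exception (b) applies; Hugo's courier service is not required to provide paid sick leave.

Exception (a) fails — some employees are paid on commission.
Exception (b)'s conditions are all satisfied: the employer's headcount is 5, below the 6 limit; the business's age is 20 months, under the 21 months limit. Applying paragraphs (h)–(m): (h) would limit (b) — the reportable unit count is 31, meeting the 27 threshold — but (i) sets (h) aside: (i) is engaged — a current Provisional Exemption Letter is held. (j) is triggered (the registered capacity is 2,810 units, under the 3,020 units limit), but is set aside by (k): (k) operates against (j): at least one employee exceeds 30 hours/week. (l) is triggered (assessed value is $213,000, meeting the $206,500 threshold), but is displaced by (m): (m) operates against (l): aggregate throughput is 1,830 units, under the 1,900 units limit. So (b) applies.
Exception (c) fails — the employer is for-profit.
Exception (d) does not apply: annual gross revenue is $203,000, not less than $199,000.
Exception (e) is satisfied on its face — a current Standing Declaration is held; every employee is an immediate family member. But applying paragraph (o): (o) applies — a current Provisional Waiver is held. Exception (e) does not apply.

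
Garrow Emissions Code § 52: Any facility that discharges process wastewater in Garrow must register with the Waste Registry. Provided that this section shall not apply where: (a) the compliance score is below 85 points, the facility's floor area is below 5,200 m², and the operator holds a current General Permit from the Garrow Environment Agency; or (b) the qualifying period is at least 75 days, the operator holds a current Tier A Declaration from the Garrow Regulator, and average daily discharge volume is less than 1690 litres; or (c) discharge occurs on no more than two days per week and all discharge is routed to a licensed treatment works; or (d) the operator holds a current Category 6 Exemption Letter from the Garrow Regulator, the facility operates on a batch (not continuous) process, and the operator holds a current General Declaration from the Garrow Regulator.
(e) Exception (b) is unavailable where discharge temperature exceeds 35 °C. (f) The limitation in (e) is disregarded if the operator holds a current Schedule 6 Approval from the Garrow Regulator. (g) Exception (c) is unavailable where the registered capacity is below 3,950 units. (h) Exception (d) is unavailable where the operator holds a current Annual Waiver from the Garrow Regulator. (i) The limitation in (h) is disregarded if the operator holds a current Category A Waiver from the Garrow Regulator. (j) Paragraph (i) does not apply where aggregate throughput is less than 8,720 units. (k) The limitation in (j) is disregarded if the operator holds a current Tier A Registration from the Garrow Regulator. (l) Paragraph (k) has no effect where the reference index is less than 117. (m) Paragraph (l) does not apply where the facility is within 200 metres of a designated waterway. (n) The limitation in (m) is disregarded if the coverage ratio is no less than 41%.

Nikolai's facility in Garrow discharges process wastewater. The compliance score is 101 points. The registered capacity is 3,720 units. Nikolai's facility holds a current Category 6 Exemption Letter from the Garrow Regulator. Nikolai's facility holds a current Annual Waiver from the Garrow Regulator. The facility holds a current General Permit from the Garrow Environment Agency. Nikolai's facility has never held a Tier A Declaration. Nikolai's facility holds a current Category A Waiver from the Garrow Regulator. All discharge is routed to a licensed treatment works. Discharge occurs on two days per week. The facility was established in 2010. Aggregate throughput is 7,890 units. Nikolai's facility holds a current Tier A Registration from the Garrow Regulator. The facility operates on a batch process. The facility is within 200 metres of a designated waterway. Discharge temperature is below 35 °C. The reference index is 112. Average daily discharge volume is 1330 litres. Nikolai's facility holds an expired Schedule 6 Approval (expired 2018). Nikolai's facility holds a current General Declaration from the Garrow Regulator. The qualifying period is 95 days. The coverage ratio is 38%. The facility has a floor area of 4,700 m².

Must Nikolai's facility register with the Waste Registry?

No — exception (d) applies; Nikolai's facility is not required to register with the Waste Registry.

Exception (a) fails — the compliance score is 101 points, not below 85 points.
Exception (b) fails — there is no Tier A Declaration in force.
All of (c)'s requirements are met (discharge occurs on no more than two days per week; discharge is routed to a licensed treatment works). Turning to paragraph (g): (g) operates against (c): the registered capacity is 3,720 units, below the 3,950 units limit. (c) is therefore removed.
All of (d)'s requirements are met (a current Category 6 Exemption Letter is held; the facility operates on a batch process; a current General Declaration is held). Considering the limiting provisions: (h) would limit (d) — a current Annual Waiver is held — but (i) sets (h) aside: (i) is engaged — a current Category A Waiver is held. (j) applies (aggregate throughput is 7,890 units, less than the 8,720 units limit), but yields to (k): (k) applies — a current Tier A Registration is held. (l) would limit (k) — the reference index is 112, less than the 117 limit — but (m) sets (l) aside: (m) is engaged — the facility is within 200 m of a designated waterway. (n), which would lift (m), is not triggered — the coverage ratio is 38%, short of 41%. Exception (d) stands.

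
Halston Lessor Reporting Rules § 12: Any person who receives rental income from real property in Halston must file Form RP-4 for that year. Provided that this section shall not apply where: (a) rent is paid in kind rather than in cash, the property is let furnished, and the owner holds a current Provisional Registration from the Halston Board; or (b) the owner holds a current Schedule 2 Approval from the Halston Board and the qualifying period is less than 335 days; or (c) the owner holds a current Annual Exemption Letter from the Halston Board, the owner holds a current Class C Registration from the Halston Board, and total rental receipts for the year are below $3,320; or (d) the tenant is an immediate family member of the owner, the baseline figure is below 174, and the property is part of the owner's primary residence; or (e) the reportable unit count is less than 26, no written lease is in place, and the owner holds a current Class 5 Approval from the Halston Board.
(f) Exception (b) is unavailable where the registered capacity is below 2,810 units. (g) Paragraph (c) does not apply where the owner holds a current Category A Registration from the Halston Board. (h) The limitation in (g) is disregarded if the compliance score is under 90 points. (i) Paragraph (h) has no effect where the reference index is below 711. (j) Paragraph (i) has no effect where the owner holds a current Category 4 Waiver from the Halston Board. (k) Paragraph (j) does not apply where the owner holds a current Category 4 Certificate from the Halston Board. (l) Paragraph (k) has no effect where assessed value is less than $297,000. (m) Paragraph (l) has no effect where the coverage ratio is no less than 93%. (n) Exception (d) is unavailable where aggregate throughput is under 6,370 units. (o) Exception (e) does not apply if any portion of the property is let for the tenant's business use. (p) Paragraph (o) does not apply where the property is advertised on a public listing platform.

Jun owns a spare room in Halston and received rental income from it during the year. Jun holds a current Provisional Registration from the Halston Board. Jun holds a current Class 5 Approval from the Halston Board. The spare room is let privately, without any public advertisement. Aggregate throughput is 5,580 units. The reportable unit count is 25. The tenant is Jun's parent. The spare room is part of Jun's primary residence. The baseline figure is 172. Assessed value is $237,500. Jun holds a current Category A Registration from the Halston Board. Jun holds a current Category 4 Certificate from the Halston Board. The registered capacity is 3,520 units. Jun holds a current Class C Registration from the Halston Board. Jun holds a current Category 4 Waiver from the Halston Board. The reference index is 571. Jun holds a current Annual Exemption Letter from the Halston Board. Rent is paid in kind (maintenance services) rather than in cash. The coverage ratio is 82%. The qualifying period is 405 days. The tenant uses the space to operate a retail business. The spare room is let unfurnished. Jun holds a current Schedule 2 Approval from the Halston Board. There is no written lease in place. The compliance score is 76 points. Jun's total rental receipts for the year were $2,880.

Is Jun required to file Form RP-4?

No — exception (c) applies; Jun is not required to file Form RP-4.

Exception (a) fails — the property is let unfurnished.
Exception (b) requires that the qualifying period is less than 335 days; but the qualifying period is 405 days, not less than 335 days, so (b) is unavailable.
Exception (c)'s conditions are all satisfied: a current Annual Exemption Letter is held; a current Class C Registration is held; total rental receipts for the year are $2,880, below the $3,320 limit. Under paragraphs (g)–(m): (g) would limit (c) — a current Category A Registration is held — but (h) sets (g) aside: (h) operates against (g): the compliance score is 76 points, under the 90 points limit. (i) would limit (h) — the reference index is 571, below the 711 limit — but (j) sets (i) aside: (j) operates against (i): a current Category 4 Waiver is held. (k) would limit (j) — a current Category 4 Certificate is held — but (l) sets (k) aside: (l) applies — assessed value is $237,500, less than the $297,000 limit. (m) does not operate here (the coverage ratio is 82%, short of 93%), so (l) stands. (c) remains available.
All of (d)'s requirements are met (the tenant is an immediate family member; the baseline figure is 172, below the 174 limit; the spare room is part of the primary residence). However, paragraph (n) must be considered: (n) operates against (d): aggregate throughput is 5,580 units, under the 6,370 units limit. Exception (d) does not apply.
Exception (e): the reportable unit count is 25, less than the 26 limit; there is no written lease; a current Class 5 Approval is held — every condition holds. However, paragraphs (o)–(p) must be considered: (o) operates against (e): the space is let for business use. (p), which would lift (o), is not engaged — the property is let privately without advertisement. Exception (e) does not apply.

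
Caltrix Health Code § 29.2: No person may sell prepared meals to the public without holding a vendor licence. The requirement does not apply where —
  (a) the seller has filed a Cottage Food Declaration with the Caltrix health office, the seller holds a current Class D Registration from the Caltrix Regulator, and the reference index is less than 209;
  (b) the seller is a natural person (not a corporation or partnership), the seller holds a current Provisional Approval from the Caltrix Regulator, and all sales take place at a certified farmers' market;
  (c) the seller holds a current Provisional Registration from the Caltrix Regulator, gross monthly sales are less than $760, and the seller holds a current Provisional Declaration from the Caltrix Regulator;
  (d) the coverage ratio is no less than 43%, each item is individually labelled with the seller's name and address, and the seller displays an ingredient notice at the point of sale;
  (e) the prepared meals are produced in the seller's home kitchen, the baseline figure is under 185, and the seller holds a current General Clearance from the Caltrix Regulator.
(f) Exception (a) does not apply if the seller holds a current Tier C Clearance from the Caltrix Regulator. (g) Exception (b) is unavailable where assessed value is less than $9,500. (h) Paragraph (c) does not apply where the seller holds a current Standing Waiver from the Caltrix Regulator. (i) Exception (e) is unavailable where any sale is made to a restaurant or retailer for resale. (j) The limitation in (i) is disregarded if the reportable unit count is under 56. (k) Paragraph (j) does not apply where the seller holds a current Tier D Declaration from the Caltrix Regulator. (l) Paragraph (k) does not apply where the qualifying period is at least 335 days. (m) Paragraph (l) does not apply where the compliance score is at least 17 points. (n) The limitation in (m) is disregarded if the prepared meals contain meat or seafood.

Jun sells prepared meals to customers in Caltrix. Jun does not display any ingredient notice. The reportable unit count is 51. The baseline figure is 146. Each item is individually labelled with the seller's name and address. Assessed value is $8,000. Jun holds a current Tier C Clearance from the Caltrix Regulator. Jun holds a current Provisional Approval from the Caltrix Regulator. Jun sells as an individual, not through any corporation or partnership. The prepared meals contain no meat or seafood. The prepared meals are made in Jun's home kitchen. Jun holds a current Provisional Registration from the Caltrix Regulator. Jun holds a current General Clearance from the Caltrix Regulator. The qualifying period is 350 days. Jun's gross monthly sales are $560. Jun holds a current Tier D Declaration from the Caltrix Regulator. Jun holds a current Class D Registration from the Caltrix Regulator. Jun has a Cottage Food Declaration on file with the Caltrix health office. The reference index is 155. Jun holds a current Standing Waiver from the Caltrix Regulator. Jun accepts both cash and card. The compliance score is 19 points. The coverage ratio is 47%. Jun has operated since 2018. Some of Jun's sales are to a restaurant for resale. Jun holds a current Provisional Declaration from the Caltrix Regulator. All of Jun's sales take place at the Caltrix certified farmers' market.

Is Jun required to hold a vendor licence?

Exception (a)'s conditions are all satisfied: a Cottage Food Declaration is on file; a current Class D Registration is held; the reference index is 155, less than the 209 limit. But: (f) operates against (a): a current Tier C Clearance is held. (a) is therefore removed.
Exception (b)'s conditions are all satisfied: the seller is a natural person; a current Provisional Approval is held; all sales are at a certified farmers' market. But applying paragraph (g): (g) operates against (b): assessed value is $8,000, less than the $9,500 limit. Exception (b) does not apply.
Exception (c) is satisfied on its face — a current Provisional Registration is held; gross monthly sales are $560, less than the $760 limit; a current Provisional Declaration is held. However, paragraph (h) must be considered: (h) applies — a current Standing Waiver is held. So (c) is unavailable.
Exception (d) fails — no ingredient notice is displayed.
Exception (e)'s conditions are all satisfied: the prepared meals are home-kitchen produced; the baseline figure is 146, under the 185 limit; a current General Clearance is held. But applying paragraphs (i)–(n): (i) operates against (e): some sales are to a restaurant for resale. (j) would limit (i) — the reportable unit count is 51, under the 56 limit — but (k) sets (j) aside: (k) operates against (j): a current Tier D Declaration is held. (l) operates (the qualifying period is 350 days, meeting the 335 days threshold), but is displaced by (m): (m) operates — the compliance score is 19 points, meeting the 17 points threshold. (n), which would lift (m), does not operate here — the prepared meals contain no meat or seafood. So (e) is unavailable.
Every exception is unavailable, so the rule governs.

Yes — Jun must hold a vendor licence.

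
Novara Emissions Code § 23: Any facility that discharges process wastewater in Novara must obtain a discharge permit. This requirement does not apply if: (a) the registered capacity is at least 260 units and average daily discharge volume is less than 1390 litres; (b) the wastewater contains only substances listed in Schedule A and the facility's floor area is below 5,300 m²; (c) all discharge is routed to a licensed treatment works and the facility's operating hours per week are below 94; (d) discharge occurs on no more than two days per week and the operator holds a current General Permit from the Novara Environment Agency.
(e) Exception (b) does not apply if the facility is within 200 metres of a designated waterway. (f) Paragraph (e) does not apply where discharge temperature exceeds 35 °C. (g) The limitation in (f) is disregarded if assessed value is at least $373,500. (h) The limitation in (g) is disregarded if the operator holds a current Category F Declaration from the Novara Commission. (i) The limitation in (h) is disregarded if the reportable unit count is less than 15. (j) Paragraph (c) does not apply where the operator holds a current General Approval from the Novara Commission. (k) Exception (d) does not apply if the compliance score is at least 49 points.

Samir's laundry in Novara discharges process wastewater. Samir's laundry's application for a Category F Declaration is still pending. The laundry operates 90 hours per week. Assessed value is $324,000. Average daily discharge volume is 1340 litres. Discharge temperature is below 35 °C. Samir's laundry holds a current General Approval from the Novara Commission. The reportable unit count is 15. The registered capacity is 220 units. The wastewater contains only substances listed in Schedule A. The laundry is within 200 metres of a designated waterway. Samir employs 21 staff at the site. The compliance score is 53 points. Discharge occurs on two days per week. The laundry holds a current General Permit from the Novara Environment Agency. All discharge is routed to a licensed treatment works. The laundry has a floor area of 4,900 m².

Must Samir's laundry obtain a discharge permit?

Exception (a) does not apply: the registered capacity is 220 units, short of 260 units.
Exception (b) is satisfied on its face — the wastewater is Schedule-A-only; the facility's floor area is 4,900 m², below the 5,300 m² limit. Turning to paragraphs (e)–(i): (e) operates against (b): the laundry is within 200 m of a designated waterway. (f), which would lift (e), is not triggered — discharge temperature is below 35 °C. So (b) is unavailable.
Exception (c): discharge is routed to a licensed treatment works; the facility's operating hours per week are 90, below the 94 limit — every condition holds. Turning to paragraph (j): (j) operates against (c): a current General Approval is held. (c) is therefore removed.
All of (d)'s requirements are met (discharge occurs on no more than two days per week; a current General Permit is held). However, paragraph (k) must be considered: (k) operates against (d): the compliance score is 53 points, meeting the 49 points threshold. So (d) is unavailable.
Every exception is unavailable, so the rule governs.

Yes — Samir's laundry must obtain a discharge permit.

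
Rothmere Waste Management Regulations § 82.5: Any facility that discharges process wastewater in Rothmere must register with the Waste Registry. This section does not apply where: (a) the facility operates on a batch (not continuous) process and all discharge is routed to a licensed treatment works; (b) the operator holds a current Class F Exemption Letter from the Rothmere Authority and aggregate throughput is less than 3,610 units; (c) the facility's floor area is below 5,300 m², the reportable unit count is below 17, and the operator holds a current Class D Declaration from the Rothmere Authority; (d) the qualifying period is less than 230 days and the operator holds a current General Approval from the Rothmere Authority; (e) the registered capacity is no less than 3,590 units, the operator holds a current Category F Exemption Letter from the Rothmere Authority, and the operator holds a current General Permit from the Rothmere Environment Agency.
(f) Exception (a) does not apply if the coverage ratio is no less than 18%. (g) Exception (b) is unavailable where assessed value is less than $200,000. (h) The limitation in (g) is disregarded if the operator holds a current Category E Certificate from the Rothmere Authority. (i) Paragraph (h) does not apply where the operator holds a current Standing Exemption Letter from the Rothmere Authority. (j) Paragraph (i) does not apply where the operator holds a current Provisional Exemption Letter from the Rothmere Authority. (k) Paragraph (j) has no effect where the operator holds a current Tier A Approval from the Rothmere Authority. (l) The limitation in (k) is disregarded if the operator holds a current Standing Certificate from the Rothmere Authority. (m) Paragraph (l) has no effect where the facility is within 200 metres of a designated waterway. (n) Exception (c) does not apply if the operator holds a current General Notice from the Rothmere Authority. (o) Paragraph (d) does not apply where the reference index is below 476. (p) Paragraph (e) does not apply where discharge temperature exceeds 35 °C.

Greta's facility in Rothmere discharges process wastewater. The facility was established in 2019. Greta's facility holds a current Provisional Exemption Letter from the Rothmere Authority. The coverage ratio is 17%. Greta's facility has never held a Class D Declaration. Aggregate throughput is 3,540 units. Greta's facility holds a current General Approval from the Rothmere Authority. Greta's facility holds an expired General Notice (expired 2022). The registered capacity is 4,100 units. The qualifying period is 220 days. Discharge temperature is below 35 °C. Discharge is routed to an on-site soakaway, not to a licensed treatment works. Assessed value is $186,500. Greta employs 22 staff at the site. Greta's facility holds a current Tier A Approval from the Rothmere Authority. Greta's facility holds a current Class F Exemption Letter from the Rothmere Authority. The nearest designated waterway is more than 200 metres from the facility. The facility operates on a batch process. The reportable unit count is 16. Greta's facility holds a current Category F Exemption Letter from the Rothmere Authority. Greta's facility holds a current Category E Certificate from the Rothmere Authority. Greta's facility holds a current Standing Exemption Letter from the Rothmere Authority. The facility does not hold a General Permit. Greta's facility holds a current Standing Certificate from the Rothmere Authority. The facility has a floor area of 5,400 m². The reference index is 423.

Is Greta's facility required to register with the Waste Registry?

Exception (a) requires that all discharge is routed to a licensed treatment works; but discharge is not routed to a licensed treatment works, so (a) is unavailable.
Exception (b)'s conditions are all satisfied: a current Class F Exemption Letter is held; aggregate throughput is 3,540 units, less than the 3,610 units limit. As to paragraphs (g)–(m): (g) operates (assessed value is $186,500, less than the $200,000 limit), but yields to (h): (h) operates against (g): a current Category E Certificate is held. (i) would limit (h) — a current Standing Exemption Letter is held — but (j) sets (i) aside: (j) applies — a current Provisional Exemption Letter is held. (k) applies (a current Tier A Approval is held), but is itself disapplied by (l): (l) is triggered — a current Standing Certificate is held. (m) is not triggered (the facility is more than 200 m from any designated waterway), so (l) stands. (b) remains available.
Exception (c) does not apply: the facility's floor area is 5,400 m², not below 5,300 m².
All of (d)'s requirements are met (the qualifying period is 220 days, less than the 230 days limit; a current General Approval is held). Turning to paragraph (o): (o) operates against (d): the reference index is 423, below the 476 limit. Exception (d) does not apply.
Exception (e) fails — no General Permit is held.

No — exception (b) applies; Greta's facility is not required to register with the Waste Registry.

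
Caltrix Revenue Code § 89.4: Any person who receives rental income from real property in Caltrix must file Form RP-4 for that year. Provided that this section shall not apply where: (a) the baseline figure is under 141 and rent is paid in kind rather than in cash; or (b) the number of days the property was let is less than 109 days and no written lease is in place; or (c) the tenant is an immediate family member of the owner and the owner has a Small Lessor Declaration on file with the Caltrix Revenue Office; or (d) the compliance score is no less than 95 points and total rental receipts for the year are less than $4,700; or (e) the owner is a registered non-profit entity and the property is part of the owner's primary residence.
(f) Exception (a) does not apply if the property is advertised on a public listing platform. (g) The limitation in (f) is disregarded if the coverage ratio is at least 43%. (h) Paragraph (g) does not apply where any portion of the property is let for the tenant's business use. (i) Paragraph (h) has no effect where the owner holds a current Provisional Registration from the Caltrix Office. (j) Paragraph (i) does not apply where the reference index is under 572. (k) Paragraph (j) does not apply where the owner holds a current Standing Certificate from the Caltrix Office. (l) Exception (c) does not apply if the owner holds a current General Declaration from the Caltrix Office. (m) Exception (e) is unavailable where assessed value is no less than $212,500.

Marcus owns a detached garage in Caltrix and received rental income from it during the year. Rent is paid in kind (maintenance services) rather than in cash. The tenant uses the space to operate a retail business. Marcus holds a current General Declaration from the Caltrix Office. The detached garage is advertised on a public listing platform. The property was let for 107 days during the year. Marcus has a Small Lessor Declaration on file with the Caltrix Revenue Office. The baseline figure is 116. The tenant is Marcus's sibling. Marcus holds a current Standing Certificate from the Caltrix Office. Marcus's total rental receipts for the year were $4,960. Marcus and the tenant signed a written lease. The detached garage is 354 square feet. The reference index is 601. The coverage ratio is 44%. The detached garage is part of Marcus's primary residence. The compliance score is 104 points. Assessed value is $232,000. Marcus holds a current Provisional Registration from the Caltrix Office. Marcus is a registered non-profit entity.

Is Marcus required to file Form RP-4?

Exception (a): the baseline figure is 116, under the 141 limit; rent is paid in kind — every condition holds. As to paragraphs (f)–(k): (f) would limit (a) — the property is publicly advertised — but (g) sets (f) aside: (g) operates — the coverage ratio is 44%, meeting the 43% threshold. (h) would limit (g) — the space is let for business use — but (i) sets (h) aside: (i) operates against (h): a current Provisional Registration is held. (j) is inapplicable (the reference index is 601, not under 572), so (i) stands. So (a) applies.
Exception (b) requires that no written lease is in place; but a written lease is in place, so (b) is unavailable.
Exception (c)'s conditions are all satisfied: the tenant is an immediate family member; a Small Lessor Declaration is on file. But: (l) operates — a current General Declaration is held. So (c) is unavailable.
Exception (d) requires that total rental receipts for the year are less than $4,700; but total rental receipts for the year are $4,960, not less than $4,700, so (d) is unavailable.
All of (e)'s requirements are met (Marcus is a registered non-profit; the detached garage is part of the primary residence). However, paragraph (m) must be considered: (m) operates against (e): assessed value is $232,000, meeting the $212,500 threshold. Exception (e) does not apply.

No — exception (a) applies; Marcus is not required to file Form RP-4.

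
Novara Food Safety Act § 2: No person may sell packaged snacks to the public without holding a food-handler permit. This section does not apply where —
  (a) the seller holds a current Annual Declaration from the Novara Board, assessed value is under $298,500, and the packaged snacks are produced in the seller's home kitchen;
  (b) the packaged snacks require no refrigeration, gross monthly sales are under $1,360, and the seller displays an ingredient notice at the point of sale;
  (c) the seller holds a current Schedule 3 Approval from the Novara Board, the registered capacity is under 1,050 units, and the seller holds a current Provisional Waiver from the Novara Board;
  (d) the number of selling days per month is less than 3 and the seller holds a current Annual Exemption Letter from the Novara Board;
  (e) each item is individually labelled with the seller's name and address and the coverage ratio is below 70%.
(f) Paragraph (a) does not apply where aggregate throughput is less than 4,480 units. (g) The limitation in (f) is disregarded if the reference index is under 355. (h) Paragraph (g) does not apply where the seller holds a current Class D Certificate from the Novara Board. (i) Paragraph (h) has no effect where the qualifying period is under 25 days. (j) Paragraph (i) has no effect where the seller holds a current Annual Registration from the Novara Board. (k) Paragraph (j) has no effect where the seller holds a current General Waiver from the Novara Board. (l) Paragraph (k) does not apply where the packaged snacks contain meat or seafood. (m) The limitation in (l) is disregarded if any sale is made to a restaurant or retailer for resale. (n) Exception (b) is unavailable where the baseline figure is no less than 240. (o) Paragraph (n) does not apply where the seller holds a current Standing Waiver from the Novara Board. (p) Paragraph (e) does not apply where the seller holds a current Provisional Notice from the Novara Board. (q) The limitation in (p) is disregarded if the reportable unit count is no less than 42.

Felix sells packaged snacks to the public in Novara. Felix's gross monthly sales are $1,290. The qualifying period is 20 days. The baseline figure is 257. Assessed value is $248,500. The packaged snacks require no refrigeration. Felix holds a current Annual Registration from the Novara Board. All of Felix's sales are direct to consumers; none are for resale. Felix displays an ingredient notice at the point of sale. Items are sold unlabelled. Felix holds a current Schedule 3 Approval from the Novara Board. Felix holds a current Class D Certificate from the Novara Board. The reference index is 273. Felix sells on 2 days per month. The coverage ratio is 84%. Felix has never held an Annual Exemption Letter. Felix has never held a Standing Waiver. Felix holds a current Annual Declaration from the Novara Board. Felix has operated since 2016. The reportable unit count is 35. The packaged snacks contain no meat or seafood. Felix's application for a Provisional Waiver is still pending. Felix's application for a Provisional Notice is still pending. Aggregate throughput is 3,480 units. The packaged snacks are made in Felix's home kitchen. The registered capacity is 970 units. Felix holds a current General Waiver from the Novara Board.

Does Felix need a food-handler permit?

No — exception (a) applies; Felix is not required to hold a food-handler permit.

Exception (a)'s conditions are all satisfied: a current Annual Declaration is held; assessed value is $248,500, under the $298,500 limit; the packaged snacks are home-kitchen produced. As to paragraphs (f)–(m): (f) is engaged (aggregate throughput is 3,480 units, less than the 4,480 units limit), but is itself disapplied by (g): (g) applies — the reference index is 273, under the 355 limit. (h) would limit (g) — a current Class D Certificate is held — but (i) sets (h) aside: (i) operates against (h): the qualifying period is 20 days, under the 25 days limit. (j) would limit (i) — a current Annual Registration is held — but (k) sets (j) aside: (k) operates against (j): a current General Waiver is held. (l) is not triggered (the packaged snacks contain no meat or seafood), so (k) stands. Exception (a) stands.
Exception (b): the packaged snacks are shelf-stable; gross monthly sales are $1,290, under the $1,360 limit; an ingredient notice is displayed — every condition holds. But: (n) operates against (b): the baseline figure is 257, meeting the 240 threshold. (o) is inapplicable (there is no Standing Waiver in force), so (n) stands. Exception (b) does not apply.
Exception (c) fails — the Provisional Waiver is not current.
Exception (d) does not apply: no current Annual Exemption Letter is held.
Exception (e) does not apply: items are sold unlabelled.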